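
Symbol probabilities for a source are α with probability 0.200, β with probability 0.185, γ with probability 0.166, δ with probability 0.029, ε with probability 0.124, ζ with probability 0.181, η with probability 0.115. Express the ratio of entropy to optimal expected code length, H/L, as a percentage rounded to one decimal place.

96.8%

Entropy H = −Σ p log₂ p ≈ 2.6715 bits.
Huffman merges: 29/1000+23/200→18/125; 31/250+18/125→67/250; 83/500+181/1000→347/1000; 37/200+1/5→77/200; 67/250+347/1000→123/200; 77/200+123/200→1. L = 2759/1000 ≈ 2.7590.
Efficiency = H/L = 2.6715/2.7590 = 96.8%.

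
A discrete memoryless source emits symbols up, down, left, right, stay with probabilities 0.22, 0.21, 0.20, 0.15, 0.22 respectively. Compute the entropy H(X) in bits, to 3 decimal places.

H = −Σ pᵢ log₂ pᵢ.
−0.22·log₂(0.22) = 0.4806
−0.21·log₂(0.21) = 0.4728
−0.20·log₂(0.20) = 0.4644
−0.15·log₂(0.15) = 0.4105
−0.22·log₂(0.22) = 0.4806
Sum ≈ 2.3089 → 2.309 bits.

2.309 bits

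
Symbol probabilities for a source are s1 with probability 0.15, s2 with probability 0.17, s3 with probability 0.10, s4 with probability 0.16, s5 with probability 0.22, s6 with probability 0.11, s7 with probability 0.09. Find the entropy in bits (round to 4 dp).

2.7439 bits

H = −Σ pᵢ log₂ pᵢ.
−0.15·log₂(0.15) = 0.4105
−0.17·log₂(0.17) = 0.4346
−0.10·log₂(0.10) = 0.3322
−0.16·log₂(0.16) = 0.4230
−0.22·log₂(0.22) = 0.4806
−0.11·log₂(0.11) = 0.3503
−0.09·log₂(0.09) = 0.3127
Sum ≈ 2.7439 → 2.7439 bits.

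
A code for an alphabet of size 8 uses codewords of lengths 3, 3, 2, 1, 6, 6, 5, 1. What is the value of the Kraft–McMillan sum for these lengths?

With common denominator 2^6 = 64: Σ 2^(−ℓᵢ) = 8/64 + 8/64 + 16/64 + 32/64 + 1/64 + 1/64 + 2/64 + 32/64 = 100/64 = 1.5625.

1.5625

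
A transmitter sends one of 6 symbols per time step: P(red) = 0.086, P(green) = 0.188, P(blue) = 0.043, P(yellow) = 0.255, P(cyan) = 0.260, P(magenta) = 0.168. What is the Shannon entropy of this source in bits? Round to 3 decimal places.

2.393 bits

H = −Σ pᵢ log₂ pᵢ.
−0.086·log₂(0.086) = 0.3044
−0.188·log₂(0.188) = 0.4533
−0.043·log₂(0.043) = 0.1952
−0.255·log₂(0.255) = 0.5027
−0.260·log₂(0.260) = 0.5053
−0.168·log₂(0.168) = 0.4323
Sum ≈ 2.3932 → 2.393 bits.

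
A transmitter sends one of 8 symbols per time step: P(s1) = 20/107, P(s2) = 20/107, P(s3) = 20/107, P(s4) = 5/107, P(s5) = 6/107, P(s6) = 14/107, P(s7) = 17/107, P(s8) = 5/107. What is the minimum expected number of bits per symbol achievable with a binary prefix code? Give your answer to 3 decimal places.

2.869 bits/symbol

Repeatedly combine the two least-probable nodes; the expected code length is the sum of the merged weights.
merge 5/107 + 5/107 → 10/107
merge 6/107 + 10/107 → 16/107
merge 14/107 + 16/107 → 30/107
merge 17/107 + 20/107 → 37/107
merge 20/107 + 20/107 → 40/107
merge 30/107 + 37/107 → 67/107
merge 40/107 + 67/107 → 1
L = 10/107 + 16/107 + 30/107 + 37/107 + 40/107 + 67/107 + 1 = 307/107 ≈ 2.869 bits/symbol.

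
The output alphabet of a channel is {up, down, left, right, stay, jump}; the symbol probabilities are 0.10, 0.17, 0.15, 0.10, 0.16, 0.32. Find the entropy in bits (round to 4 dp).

H = −Σ pᵢ log₂ pᵢ.
−0.10·log₂(0.10) = 0.3322
−0.17·log₂(0.17) = 0.4346
−0.15·log₂(0.15) = 0.4105
−0.10·log₂(0.10) = 0.3322
−0.16·log₂(0.16) = 0.4230
−0.32·log₂(0.32) = 0.5260
Sum ≈ 2.4586 → 2.4586 bits.

2.4586 bits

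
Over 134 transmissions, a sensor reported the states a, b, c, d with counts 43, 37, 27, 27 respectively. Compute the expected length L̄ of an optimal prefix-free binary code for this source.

Probabilities are the counts divided by 134.
Repeatedly combine the two least-probable nodes; the expected code length is the sum of the merged weights.
merge 27/134 + 27/134 → 27/67
merge 37/134 + 43/134 → 40/67
merge 27/67 + 40/67 → 1
L = 27/67 + 40/67 + 1 = 2 bits/symbol.

2 bits/symbol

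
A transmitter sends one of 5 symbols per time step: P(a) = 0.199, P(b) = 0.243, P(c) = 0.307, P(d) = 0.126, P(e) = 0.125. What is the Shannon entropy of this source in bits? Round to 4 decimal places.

H = −Σ pᵢ log₂ pᵢ.
−0.199·log₂(0.199) = 0.4635
−0.243·log₂(0.243) = 0.4960
−0.307·log₂(0.307) = 0.5230
−0.126·log₂(0.126) = 0.3766
−0.125·log₂(0.125) = 0.3750
Sum ≈ 2.2340 → 2.2340 bits.

2.2340 bits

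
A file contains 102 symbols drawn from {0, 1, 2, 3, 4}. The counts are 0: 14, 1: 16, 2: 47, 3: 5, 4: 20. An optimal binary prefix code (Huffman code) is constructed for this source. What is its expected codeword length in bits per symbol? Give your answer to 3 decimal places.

2.069 bits/symbol

Probabilities are the counts divided by 102.
Repeatedly combine the two least-probable nodes; the expected code length is the sum of the merged weights.
merge 5/102 + 7/51 → 19/102
merge 8/51 + 19/102 → 35/102
merge 10/51 + 35/102 → 55/102
merge 47/102 + 55/102 → 1
L = 19/102 + 35/102 + 55/102 + 1 = 211/102 ≈ 2.069 bits/symbol.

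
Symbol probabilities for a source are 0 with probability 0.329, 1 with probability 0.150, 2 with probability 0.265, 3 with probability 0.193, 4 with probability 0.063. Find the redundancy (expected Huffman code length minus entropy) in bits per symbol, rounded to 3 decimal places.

Entropy H = −Σ p log₂ p ≈ 2.1553 bits.
Huffman merges: 63/1000+3/20→213/1000; 193/1000+213/1000→203/500; 53/200+329/1000→297/500; 203/500+297/500→1. L = 2213/1000 ≈ 2.2130.
L − H = 2.2130 − 2.1553 = 0.058 bits.

0.058 bits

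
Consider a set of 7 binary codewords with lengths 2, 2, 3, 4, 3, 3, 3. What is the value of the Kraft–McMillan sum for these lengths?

1.0625

With common denominator 2^4 = 16: Σ 2^(−ℓᵢ) = 4/16 + 4/16 + 2/16 + 1/16 + 2/16 + 2/16 + 2/16 = 17/16 = 1.0625.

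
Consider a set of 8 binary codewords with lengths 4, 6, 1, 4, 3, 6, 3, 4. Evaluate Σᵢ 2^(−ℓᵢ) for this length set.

0.96875

With common denominator 2^6 = 64: Σ 2^(−ℓᵢ) = 4/64 + 1/64 + 32/64 + 4/64 + 8/64 + 1/64 + 8/64 + 4/64 = 62/64 = 0.96875.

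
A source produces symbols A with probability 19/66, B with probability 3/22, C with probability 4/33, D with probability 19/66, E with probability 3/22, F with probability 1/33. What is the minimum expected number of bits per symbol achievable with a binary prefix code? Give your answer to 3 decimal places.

Repeatedly combine the two least-probable nodes; the expected code length is the sum of the merged weights.
merge 1/33 + 4/33 → 5/33
merge 3/22 + 3/22 → 3/11
merge 5/33 + 3/11 → 14/33
merge 19/66 + 19/66 → 19/33
merge 14/33 + 19/33 → 1
L = 5/33 + 3/11 + 14/33 + 19/33 + 1 = 80/33 ≈ 2.424 bits/symbol.

2.424 bits/symbol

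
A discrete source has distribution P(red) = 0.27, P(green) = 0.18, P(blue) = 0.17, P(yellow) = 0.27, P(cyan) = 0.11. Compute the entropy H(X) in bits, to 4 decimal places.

2.2502 bits

H = −Σ pᵢ log₂ pᵢ.
−0.27·log₂(0.27) = 0.5100
−0.18·log₂(0.18) = 0.4453
−0.17·log₂(0.17) = 0.4346
−0.27·log₂(0.27) = 0.5100
−0.11·log₂(0.11) = 0.3503
Sum ≈ 2.2502 → 2.2502 bits.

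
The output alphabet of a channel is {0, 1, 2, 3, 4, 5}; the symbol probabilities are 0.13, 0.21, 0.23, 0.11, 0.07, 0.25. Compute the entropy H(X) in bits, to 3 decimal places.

2.462 bits

H = −Σ pᵢ log₂ pᵢ.
−0.13·log₂(0.13) = 0.3826
−0.21·log₂(0.21) = 0.4728
−0.23·log₂(0.23) = 0.4877
−0.11·log₂(0.11) = 0.3503
−0.07·log₂(0.07) = 0.2686
−0.25·log₂(0.25) = 0.5000
Sum ≈ 2.4620 → 2.462 bits.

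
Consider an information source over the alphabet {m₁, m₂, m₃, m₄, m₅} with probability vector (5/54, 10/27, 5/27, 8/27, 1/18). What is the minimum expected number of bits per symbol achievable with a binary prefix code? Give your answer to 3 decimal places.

Repeatedly combine the two least-probable nodes; the expected code length is the sum of the merged weights.
merge 1/18 + 5/54 → 4/27
merge 4/27 + 5/27 → 1/3
merge 8/27 + 1/3 → 17/27
merge 10/27 + 17/27 → 1
L = 4/27 + 1/3 + 17/27 + 1 = 19/9 ≈ 2.111 bits/symbol.

2.111 bits/symbol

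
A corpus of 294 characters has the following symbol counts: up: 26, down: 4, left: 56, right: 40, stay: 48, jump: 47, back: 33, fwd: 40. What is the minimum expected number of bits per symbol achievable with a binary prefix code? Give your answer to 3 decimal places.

Probabilities are the counts divided by 294.
Repeatedly combine the two least-probable nodes; the expected code length is the sum of the merged weights.
merge 2/147 + 13/147 → 5/49
merge 5/49 + 11/98 → 3/14
merge 20/147 + 20/147 → 40/147
merge 47/294 + 8/49 → 95/294
merge 4/21 + 3/14 → 17/42
merge 40/147 + 95/294 → 25/42
merge 17/42 + 25/42 → 1
L = 5/49 + 3/14 + 40/147 + 95/294 + 17/42 + 25/42 + 1 = 428/147 ≈ 2.912 bits/symbol.

2.912 bits/symbol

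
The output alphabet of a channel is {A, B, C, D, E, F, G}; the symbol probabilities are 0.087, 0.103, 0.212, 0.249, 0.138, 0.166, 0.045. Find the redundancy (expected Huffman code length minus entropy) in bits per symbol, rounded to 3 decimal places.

Entropy H = −Σ p log₂ p ≈ 2.6438 bits.
Huffman merges: 9/200+87/1000→33/250; 103/1000+33/250→47/200; 69/500+83/500→38/125; 53/250+47/200→447/1000; 249/1000+38/125→553/1000; 447/1000+553/1000→1. L = 2671/1000 ≈ 2.6710.
L − H = 2.6710 − 2.6438 = 0.027 bits.

0.027 bits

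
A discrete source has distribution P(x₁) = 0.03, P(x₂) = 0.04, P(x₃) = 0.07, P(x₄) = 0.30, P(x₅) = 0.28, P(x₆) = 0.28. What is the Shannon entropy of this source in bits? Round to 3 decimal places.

2.156 bits

H = −Σ pᵢ log₂ pᵢ.
−0.03·log₂(0.03) = 0.1518
−0.04·log₂(0.04) = 0.1858
−0.07·log₂(0.07) = 0.2686
−0.30·log₂(0.30) = 0.5211
−0.28·log₂(0.28) = 0.5142
−0.28·log₂(0.28) = 0.5142
Sum ≈ 2.1556 → 2.156 bits.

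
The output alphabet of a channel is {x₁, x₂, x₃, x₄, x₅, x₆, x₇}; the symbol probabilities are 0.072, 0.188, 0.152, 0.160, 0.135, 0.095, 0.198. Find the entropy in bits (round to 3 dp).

2.738 bits

H = −Σ pᵢ log₂ pᵢ.
−0.072·log₂(0.072) = 0.2733
−0.188·log₂(0.188) = 0.4533
−0.152·log₂(0.152) = 0.4131
−0.160·log₂(0.160) = 0.4230
−0.135·log₂(0.135) = 0.3900
−0.095·log₂(0.095) = 0.3226
−0.198·log₂(0.198) = 0.4626
Sum ≈ 2.7380 → 2.738 bits.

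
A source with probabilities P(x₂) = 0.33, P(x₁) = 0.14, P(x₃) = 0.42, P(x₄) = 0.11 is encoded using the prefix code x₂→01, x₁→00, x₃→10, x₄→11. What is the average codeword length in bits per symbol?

L̄ = Σ pᵢ·ℓᵢ = 0.33·2 + 0.14·2 + 0.42·2 + 0.11·2 = 2 bits/symbol.

2 bits/symbol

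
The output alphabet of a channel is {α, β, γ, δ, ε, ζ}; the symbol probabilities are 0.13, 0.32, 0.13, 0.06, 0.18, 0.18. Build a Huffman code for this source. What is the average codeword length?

Repeatedly combine the two least-probable nodes; the expected code length is the sum of the merged weights.
merge 3/50 + 13/100 → 19/100
merge 13/100 + 9/50 → 31/100
merge 9/50 + 19/100 → 37/100
merge 31/100 + 8/25 → 63/100
merge 37/100 + 63/100 → 1
L = 19/100 + 31/100 + 37/100 + 63/100 + 1 = 5/2 = 2.5 bits/symbol.

2.5 bits/symbol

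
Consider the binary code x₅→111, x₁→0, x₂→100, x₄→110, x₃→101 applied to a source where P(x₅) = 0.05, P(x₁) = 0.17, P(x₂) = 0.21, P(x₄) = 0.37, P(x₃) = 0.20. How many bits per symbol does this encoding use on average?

2.66 bits/symbol

L̄ = Σ pᵢ·ℓᵢ = 0.05·3 + 0.17·1 + 0.21·3 + 0.37·3 + 0.20·3 = 2.66 bits/symbol.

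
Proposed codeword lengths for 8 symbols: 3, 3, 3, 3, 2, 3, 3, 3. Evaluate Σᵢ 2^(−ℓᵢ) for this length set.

With common denominator 2^3 = 8: Σ 2^(−ℓᵢ) = 1/8 + 1/8 + 1/8 + 1/8 + 2/8 + 1/8 + 1/8 + 1/8 = 9/8 = 1.125.

1.125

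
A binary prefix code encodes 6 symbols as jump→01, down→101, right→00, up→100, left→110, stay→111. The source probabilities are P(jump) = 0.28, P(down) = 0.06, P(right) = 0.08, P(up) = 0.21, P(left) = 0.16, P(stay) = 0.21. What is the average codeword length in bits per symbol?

2.64 bits/symbol

L̄ = Σ pᵢ·ℓᵢ = 0.28·2 + 0.06·3 + 0.08·2 + 0.21·3 + 0.16·3 + 0.21·3 = 2.64 bits/symbol.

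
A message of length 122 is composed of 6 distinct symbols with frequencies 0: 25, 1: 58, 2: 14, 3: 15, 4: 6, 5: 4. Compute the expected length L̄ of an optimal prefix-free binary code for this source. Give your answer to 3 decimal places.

Probabilities are the counts divided by 122.
Repeatedly combine the two least-probable nodes; the expected code length is the sum of the merged weights.
merge 2/61 + 3/61 → 5/61
merge 5/61 + 7/61 → 12/61
merge 15/122 + 12/61 → 39/122
merge 25/122 + 39/122 → 32/61
merge 29/61 + 32/61 → 1
L = 5/61 + 12/61 + 39/122 + 32/61 + 1 = 259/122 ≈ 2.123 bits/symbol.

2.123 bits/symbol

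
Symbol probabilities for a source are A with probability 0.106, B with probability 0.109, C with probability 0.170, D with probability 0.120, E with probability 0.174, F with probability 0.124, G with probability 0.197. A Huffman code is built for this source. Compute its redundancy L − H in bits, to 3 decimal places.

Entropy H = −Σ p log₂ p ≈ 2.7675 bits.
Huffman merges: 53/500+109/1000→43/200; 3/25+31/250→61/250; 17/100+87/500→43/125; 197/1000+43/200→103/250; 61/250+43/125→147/250; 103/250+147/250→1. L = 2803/1000 ≈ 2.8030.
L − H = 2.8030 − 2.7675 = 0.035 bits.

0.035 bits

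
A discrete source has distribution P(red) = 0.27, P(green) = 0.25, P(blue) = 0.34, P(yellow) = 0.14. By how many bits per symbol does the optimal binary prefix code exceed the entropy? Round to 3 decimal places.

Entropy H = −Σ p log₂ p ≈ 1.9363 bits.
Huffman merges: 7/50+1/4→39/100; 27/100+17/50→61/100; 39/100+61/100→1. L = 2 ≈ 2.0000.
L − H = 2.0000 − 1.9363 = 0.064 bits.

0.064 bits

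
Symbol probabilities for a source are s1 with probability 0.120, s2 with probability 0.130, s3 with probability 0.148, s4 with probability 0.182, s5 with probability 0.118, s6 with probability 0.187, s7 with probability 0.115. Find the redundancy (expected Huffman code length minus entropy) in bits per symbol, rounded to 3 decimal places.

0.033 bits

Entropy H = −Σ p log₂ p ≈ 2.7800 bits.
Huffman merges: 23/200+59/500→233/1000; 3/25+13/100→1/4; 37/250+91/500→33/100; 187/1000+233/1000→21/50; 1/4+33/100→29/50; 21/50+29/50→1. L = 2813/1000 ≈ 2.8130.
L − H = 2.8130 − 2.7800 = 0.033 bits.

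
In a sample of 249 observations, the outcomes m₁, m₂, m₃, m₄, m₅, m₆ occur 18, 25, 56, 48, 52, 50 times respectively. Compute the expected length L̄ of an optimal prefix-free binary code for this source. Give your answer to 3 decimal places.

2.538 bits/symbol

Probabilities are the counts divided by 249.
Repeatedly combine the two least-probable nodes; the expected code length is the sum of the merged weights.
merge 6/83 + 25/249 → 43/249
merge 43/249 + 16/83 → 91/249
merge 50/249 + 52/249 → 34/83
merge 56/249 + 91/249 → 49/83
merge 34/83 + 49/83 → 1
L = 43/249 + 91/249 + 34/83 + 49/83 + 1 = 632/249 ≈ 2.538 bits/symbol.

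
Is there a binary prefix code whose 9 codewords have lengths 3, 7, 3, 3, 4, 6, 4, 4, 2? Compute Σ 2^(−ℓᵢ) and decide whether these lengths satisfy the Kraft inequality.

0.8359375; yes

With common denominator 2^7 = 128: Σ 2^(−ℓᵢ) = 16/128 + 1/128 + 16/128 + 16/128 + 8/128 + 2/128 + 8/128 + 8/128 + 32/128 = 107/128 = 0.8359375.
Kraft's inequality requires Σ ≤ 1; here Σ = 0.8359375 ≤ 1, so such a prefix code exists.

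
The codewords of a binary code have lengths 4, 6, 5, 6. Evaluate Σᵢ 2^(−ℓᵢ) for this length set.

With common denominator 2^6 = 64: Σ 2^(−ℓᵢ) = 4/64 + 1/64 + 2/64 + 1/64 = 8/64 = 0.125.

0.125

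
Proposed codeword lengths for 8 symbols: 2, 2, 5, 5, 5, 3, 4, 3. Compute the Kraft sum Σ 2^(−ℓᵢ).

With common denominator 2^5 = 32: Σ 2^(−ℓᵢ) = 8/32 + 8/32 + 1/32 + 1/32 + 1/32 + 4/32 + 2/32 + 4/32 = 29/32 = 0.90625.

0.90625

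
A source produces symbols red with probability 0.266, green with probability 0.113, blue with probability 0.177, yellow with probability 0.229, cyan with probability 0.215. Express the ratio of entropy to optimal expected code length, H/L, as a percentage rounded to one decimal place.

Entropy H = −Σ p log₂ p ≈ 2.2696 bits.
Huffman merges: 113/1000+177/1000→29/100; 43/200+229/1000→111/250; 133/500+29/100→139/250; 111/250+139/250→1. L = 229/100 ≈ 2.2900.
Efficiency = H/L = 2.2696/2.2900 = 99.1%.

99.1%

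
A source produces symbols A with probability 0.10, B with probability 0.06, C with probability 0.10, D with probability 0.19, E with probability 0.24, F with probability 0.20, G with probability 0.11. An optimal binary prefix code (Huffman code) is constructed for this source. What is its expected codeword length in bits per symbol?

2.72 bits/symbol

Repeatedly combine the two least-probable nodes; the expected code length is the sum of the merged weights.
merge 3/50 + 1/10 → 4/25
merge 1/10 + 11/100 → 21/100
merge 4/25 + 19/100 → 7/20
merge 1/5 + 21/100 → 41/100
merge 6/25 + 7/20 → 59/100
merge 41/100 + 59/100 → 1
L = 4/25 + 21/100 + 7/20 + 41/100 + 59/100 + 1 = 68/25 = 2.72 bits/symbol.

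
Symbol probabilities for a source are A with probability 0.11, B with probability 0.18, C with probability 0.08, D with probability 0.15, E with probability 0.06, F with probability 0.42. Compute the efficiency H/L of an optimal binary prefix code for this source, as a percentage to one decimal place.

Entropy H = −Σ p log₂ p ≈ 2.2668 bits.
Huffman merges: 3/50+2/25→7/50; 11/100+7/50→1/4; 3/20+9/50→33/100; 1/4+33/100→29/50; 21/50+29/50→1. L = 23/10 ≈ 2.3000.
Efficiency = H/L = 2.2668/2.3000 = 98.6%.

98.6%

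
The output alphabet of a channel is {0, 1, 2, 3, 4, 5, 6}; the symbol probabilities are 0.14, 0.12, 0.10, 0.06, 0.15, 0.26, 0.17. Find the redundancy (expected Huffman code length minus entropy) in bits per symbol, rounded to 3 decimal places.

Entropy H = −Σ p log₂ p ≈ 2.6903 bits.
Huffman merges: 3/50+1/10→4/25; 3/25+7/50→13/50; 3/20+4/25→31/100; 17/100+13/50→43/100; 13/50+31/100→57/100; 43/100+57/100→1. L = 273/100 ≈ 2.7300.
L − H = 2.7300 − 2.6903 = 0.040 bits.

0.040 bits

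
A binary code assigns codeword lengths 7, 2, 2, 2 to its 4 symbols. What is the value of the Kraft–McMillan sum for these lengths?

0.7578125

With common denominator 2^7 = 128: Σ 2^(−ℓᵢ) = 1/128 + 32/128 + 32/128 + 32/128 = 97/128 = 0.7578125.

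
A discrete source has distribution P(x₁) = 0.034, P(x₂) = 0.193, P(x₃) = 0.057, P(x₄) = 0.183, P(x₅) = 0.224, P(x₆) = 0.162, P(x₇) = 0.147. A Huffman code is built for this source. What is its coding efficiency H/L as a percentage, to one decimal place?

Entropy H = −Σ p log₂ p ≈ 2.6234 bits.
Huffman merges: 17/500+57/1000→91/1000; 91/1000+147/1000→119/500; 81/500+183/1000→69/200; 193/1000+28/125→417/1000; 119/500+69/200→583/1000; 417/1000+583/1000→1. L = 1337/500 ≈ 2.6740.
Efficiency = H/L = 2.6234/2.6740 = 98.1%.

98.1%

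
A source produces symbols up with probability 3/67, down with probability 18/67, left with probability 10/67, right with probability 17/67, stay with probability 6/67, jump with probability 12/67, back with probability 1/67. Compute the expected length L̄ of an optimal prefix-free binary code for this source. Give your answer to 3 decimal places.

Repeatedly combine the two least-probable nodes; the expected code length is the sum of the merged weights.
merge 1/67 + 3/67 → 4/67
merge 4/67 + 6/67 → 10/67
merge 10/67 + 10/67 → 20/67
merge 12/67 + 17/67 → 29/67
merge 18/67 + 20/67 → 38/67
merge 29/67 + 38/67 → 1
L = 4/67 + 10/67 + 20/67 + 29/67 + 38/67 + 1 = 168/67 ≈ 2.507 bits/symbol.

2.507 bits/symbol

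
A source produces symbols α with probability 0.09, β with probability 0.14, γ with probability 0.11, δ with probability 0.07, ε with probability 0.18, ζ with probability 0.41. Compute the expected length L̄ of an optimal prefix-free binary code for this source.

Repeatedly combine the two least-probable nodes; the expected code length is the sum of the merged weights.
merge 7/100 + 9/100 → 4/25
merge 11/100 + 7/50 → 1/4
merge 4/25 + 9/50 → 17/50
merge 1/4 + 17/50 → 59/100
merge 41/100 + 59/100 → 1
L = 4/25 + 1/4 + 17/50 + 59/100 + 1 = 117/50 = 2.34 bits/symbol.

2.34 bits/symbol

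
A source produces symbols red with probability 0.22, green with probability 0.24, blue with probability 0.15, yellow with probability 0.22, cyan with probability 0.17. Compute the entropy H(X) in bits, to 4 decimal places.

H = −Σ pᵢ log₂ pᵢ.
−0.22·log₂(0.22) = 0.4806
−0.24·log₂(0.24) = 0.4941
−0.15·log₂(0.15) = 0.4105
−0.22·log₂(0.22) = 0.4806
−0.17·log₂(0.17) = 0.4346
Sum ≈ 2.3004 → 2.3004 bits.

2.3004 bits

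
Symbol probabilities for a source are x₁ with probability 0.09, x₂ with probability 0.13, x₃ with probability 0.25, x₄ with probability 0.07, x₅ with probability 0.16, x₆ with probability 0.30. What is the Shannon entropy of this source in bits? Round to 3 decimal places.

H = −Σ pᵢ log₂ pᵢ.
−0.09·log₂(0.09) = 0.3127
−0.13·log₂(0.13) = 0.3826
−0.25·log₂(0.25) = 0.5000
−0.07·log₂(0.07) = 0.2686
−0.16·log₂(0.16) = 0.4230
−0.30·log₂(0.30) = 0.5211
Sum ≈ 2.4080 → 2.408 bits.

2.408 bits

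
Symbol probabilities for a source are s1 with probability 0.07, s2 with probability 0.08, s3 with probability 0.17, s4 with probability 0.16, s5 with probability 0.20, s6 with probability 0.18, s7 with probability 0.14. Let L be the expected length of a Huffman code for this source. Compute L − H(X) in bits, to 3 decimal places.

0.046 bits

Entropy H = −Σ p log₂ p ≈ 2.7245 bits.
Huffman merges: 7/100+2/25→3/20; 7/50+3/20→29/100; 4/25+17/100→33/100; 9/50+1/5→19/50; 29/100+33/100→31/50; 19/50+31/50→1. L = 277/100 ≈ 2.7700.
L − H = 2.7700 − 2.7245 = 0.046 bits.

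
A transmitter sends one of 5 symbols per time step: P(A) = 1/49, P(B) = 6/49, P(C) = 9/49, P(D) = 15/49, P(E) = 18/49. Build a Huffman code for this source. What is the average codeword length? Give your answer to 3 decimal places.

Repeatedly combine the two least-probable nodes; the expected code length is the sum of the merged weights.
merge 1/49 + 6/49 → 1/7
merge 1/7 + 9/49 → 16/49
merge 15/49 + 16/49 → 31/49
merge 18/49 + 31/49 → 1
L = 1/7 + 16/49 + 31/49 + 1 = 103/49 ≈ 2.102 bits/symbol.

2.102 bits/symbol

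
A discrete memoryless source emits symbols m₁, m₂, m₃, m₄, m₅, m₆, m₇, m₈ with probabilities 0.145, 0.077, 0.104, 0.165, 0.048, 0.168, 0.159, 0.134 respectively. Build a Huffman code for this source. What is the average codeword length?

Repeatedly combine the two least-probable nodes; the expected code length is the sum of the merged weights.
merge 6/125 + 77/1000 → 1/8
merge 13/125 + 1/8 → 229/1000
merge 67/500 + 29/200 → 279/1000
merge 159/1000 + 33/200 → 81/250
merge 21/125 + 229/1000 → 397/1000
merge 279/1000 + 81/250 → 603/1000
merge 397/1000 + 603/1000 → 1
L = 1/8 + 229/1000 + 279/1000 + 81/250 + 397/1000 + 603/1000 + 1 = 2957/1000 = 2.957 bits/symbol.

2.957 bits/symbol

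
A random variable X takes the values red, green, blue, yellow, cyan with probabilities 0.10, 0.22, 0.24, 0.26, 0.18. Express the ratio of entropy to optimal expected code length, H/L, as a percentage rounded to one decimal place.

99.0%

Entropy H = −Σ p log₂ p ≈ 2.2575 bits.
Huffman merges: 1/10+9/50→7/25; 11/50+6/25→23/50; 13/50+7/25→27/50; 23/50+27/50→1. L = 57/25 ≈ 2.2800.
Efficiency = H/L = 2.2575/2.2800 = 99.0%.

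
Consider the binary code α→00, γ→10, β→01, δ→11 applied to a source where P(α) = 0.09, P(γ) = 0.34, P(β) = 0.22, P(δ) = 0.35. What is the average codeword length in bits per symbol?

2 bits/symbol

L̄ = Σ pᵢ·ℓᵢ = 0.09·2 + 0.34·2 + 0.22·2 + 0.35·2 = 2 bits/symbol.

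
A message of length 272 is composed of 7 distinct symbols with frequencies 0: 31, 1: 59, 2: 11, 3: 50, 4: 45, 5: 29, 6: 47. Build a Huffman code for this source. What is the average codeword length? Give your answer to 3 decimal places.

2.746 bits/symbol

Probabilities are the counts divided by 272.
Repeatedly combine the two least-probable nodes; the expected code length is the sum of the merged weights.
merge 11/272 + 29/272 → 5/34
merge 31/272 + 5/34 → 71/272
merge 45/272 + 47/272 → 23/68
merge 25/136 + 59/272 → 109/272
merge 71/272 + 23/68 → 163/272
merge 109/272 + 163/272 → 1
L = 5/34 + 71/272 + 23/68 + 109/272 + 163/272 + 1 = 747/272 ≈ 2.746 bits/symbol.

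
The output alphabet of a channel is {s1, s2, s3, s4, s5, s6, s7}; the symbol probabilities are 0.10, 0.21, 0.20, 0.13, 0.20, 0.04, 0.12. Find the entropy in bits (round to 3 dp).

H = −Σ pᵢ log₂ pᵢ.
−0.10·log₂(0.10) = 0.3322
−0.21·log₂(0.21) = 0.4728
−0.20·log₂(0.20) = 0.4644
−0.13·log₂(0.13) = 0.3826
−0.20·log₂(0.20) = 0.4644
−0.04·log₂(0.04) = 0.1858
−0.12·log₂(0.12) = 0.3671
Sum ≈ 2.6693 → 2.669 bits.

2.669 bits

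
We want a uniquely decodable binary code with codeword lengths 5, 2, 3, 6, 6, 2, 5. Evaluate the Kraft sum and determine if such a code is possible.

0.71875; yes

With common denominator 2^6 = 64: Σ 2^(−ℓᵢ) = 2/64 + 16/64 + 8/64 + 1/64 + 1/64 + 16/64 + 2/64 = 46/64 = 0.71875.
Kraft's inequality requires Σ ≤ 1; here Σ = 0.71875 ≤ 1, so such a prefix code exists.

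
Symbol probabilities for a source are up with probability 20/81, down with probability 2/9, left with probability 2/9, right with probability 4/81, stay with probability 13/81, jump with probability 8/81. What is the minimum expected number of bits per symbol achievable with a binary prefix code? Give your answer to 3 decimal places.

2.457 bits/symbol

Repeatedly combine the two least-probable nodes; the expected code length is the sum of the merged weights.
merge 4/81 + 8/81 → 4/27
merge 4/27 + 13/81 → 25/81
merge 2/9 + 2/9 → 4/9
merge 20/81 + 25/81 → 5/9
merge 4/9 + 5/9 → 1
L = 4/27 + 25/81 + 4/9 + 5/9 + 1 = 199/81 ≈ 2.457 bits/symbol.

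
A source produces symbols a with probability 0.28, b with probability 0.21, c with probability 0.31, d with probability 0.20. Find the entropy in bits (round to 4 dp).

H = −Σ pᵢ log₂ pᵢ.
−0.28·log₂(0.28) = 0.5142
−0.21·log₂(0.21) = 0.4728
−0.31·log₂(0.31) = 0.5238
−0.20·log₂(0.20) = 0.4644
Sum ≈ 1.9752 → 1.9752 bits.

1.9752 bits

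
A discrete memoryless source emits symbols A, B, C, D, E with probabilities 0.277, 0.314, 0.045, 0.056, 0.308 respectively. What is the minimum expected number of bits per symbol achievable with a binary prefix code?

2.101 bits/symbol

Repeatedly combine the two least-probable nodes; the expected code length is the sum of the merged weights.
merge 9/200 + 7/125 → 101/1000
merge 101/1000 + 277/1000 → 189/500
merge 77/250 + 157/500 → 311/500
merge 189/500 + 311/500 → 1
L = 101/1000 + 189/500 + 311/500 + 1 = 2101/1000 = 2.101 bits/symbol.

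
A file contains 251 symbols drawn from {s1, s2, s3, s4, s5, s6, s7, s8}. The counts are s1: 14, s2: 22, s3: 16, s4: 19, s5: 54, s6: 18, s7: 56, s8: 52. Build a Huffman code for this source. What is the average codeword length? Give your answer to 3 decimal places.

2.829 bits/symbol

Probabilities are the counts divided by 251.
Repeatedly combine the two least-probable nodes; the expected code length is the sum of the merged weights.
merge 14/251 + 16/251 → 30/251
merge 18/251 + 19/251 → 37/251
merge 22/251 + 30/251 → 52/251
merge 37/251 + 52/251 → 89/251
merge 52/251 + 54/251 → 106/251
merge 56/251 + 89/251 → 145/251
merge 106/251 + 145/251 → 1
L = 30/251 + 37/251 + 52/251 + 89/251 + 106/251 + 145/251 + 1 = 710/251 ≈ 2.829 bits/symbol.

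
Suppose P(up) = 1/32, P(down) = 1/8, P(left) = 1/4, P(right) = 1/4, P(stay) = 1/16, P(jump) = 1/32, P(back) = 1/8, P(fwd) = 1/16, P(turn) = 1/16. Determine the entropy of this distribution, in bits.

Each probability is a power of 1/2, so log₂(1/p) is an integer.
H = Σ p·log₂(1/p) = 1/32·5 + 1/8·3 + 1/4·2 + 1/4·2 + 1/16·4 + 1/32·5 + 1/8·3 + 1/16·4 + 1/16·4 = 2.8125 bits.

2.8125 bits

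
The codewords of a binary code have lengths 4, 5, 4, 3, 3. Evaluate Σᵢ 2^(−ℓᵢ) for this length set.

0.40625

With common denominator 2^5 = 32: Σ 2^(−ℓᵢ) = 2/32 + 1/32 + 2/32 + 4/32 + 4/32 = 13/32 = 0.40625.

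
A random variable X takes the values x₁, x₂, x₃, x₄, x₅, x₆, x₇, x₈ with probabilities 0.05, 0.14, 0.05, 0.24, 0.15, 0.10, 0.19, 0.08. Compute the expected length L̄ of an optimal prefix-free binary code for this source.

2.85 bits/symbol

Repeatedly combine the two least-probable nodes; the expected code length is the sum of the merged weights.
merge 1/20 + 1/20 → 1/10
merge 2/25 + 1/10 → 9/50
merge 1/10 + 7/50 → 6/25
merge 3/20 + 9/50 → 33/100
merge 19/100 + 6/25 → 43/100
merge 6/25 + 33/100 → 57/100
merge 43/100 + 57/100 → 1
L = 1/10 + 9/50 + 6/25 + 33/100 + 43/100 + 57/100 + 1 = 57/20 = 2.85 bits/symbol.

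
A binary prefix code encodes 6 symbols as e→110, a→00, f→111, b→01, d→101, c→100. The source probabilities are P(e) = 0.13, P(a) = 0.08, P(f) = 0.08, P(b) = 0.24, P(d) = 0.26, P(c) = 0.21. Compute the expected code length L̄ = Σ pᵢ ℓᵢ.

2.68 bits/symbol

L̄ = Σ pᵢ·ℓᵢ = 0.13·3 + 0.08·2 + 0.08·3 + 0.24·2 + 0.26·3 + 0.21·3 = 2.68 bits/symbol.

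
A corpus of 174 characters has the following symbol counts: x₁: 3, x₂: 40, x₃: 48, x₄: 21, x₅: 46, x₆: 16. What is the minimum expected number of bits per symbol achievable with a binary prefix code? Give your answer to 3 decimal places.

Probabilities are the counts divided by 174.
Repeatedly combine the two least-probable nodes; the expected code length is the sum of the merged weights.
merge 1/58 + 8/87 → 19/174
merge 19/174 + 7/58 → 20/87
merge 20/87 + 20/87 → 40/87
merge 23/87 + 8/29 → 47/87
merge 40/87 + 47/87 → 1
L = 19/174 + 20/87 + 40/87 + 47/87 + 1 = 407/174 ≈ 2.339 bits/symbol.

2.339 bits/symbol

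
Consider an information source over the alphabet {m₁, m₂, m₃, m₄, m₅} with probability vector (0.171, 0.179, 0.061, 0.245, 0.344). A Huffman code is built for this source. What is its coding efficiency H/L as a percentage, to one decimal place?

Entropy H = −Σ p log₂ p ≈ 2.1528 bits.
Huffman merges: 61/1000+171/1000→29/125; 179/1000+29/125→411/1000; 49/200+43/125→589/1000; 411/1000+589/1000→1. L = 279/125 ≈ 2.2320.
Efficiency = H/L = 2.1528/2.2320 = 96.5%.

96.5%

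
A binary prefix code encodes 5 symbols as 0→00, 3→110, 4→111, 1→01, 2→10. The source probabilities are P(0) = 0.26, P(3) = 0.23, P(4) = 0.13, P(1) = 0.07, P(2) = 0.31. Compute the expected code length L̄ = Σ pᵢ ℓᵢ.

2.36 bits/symbol

L̄ = Σ pᵢ·ℓᵢ = 0.26·2 + 0.23·3 + 0.13·3 + 0.07·2 + 0.31·2 = 2.36 bits/symbol.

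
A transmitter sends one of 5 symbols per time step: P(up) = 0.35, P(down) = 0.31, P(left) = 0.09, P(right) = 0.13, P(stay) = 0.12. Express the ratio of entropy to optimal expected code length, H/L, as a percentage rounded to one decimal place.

96.2%

Entropy H = −Σ p log₂ p ≈ 2.1163 bits.
Huffman merges: 9/100+3/25→21/100; 13/100+21/100→17/50; 31/100+17/50→13/20; 7/20+13/20→1. L = 11/5 ≈ 2.2000.
Efficiency = H/L = 2.1163/2.2000 = 96.2%.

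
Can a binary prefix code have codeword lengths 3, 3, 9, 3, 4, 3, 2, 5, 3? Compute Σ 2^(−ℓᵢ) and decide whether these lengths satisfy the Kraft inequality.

0.970703125; yes

With common denominator 2^9 = 512: Σ 2^(−ℓᵢ) = 64/512 + 64/512 + 1/512 + 64/512 + 32/512 + 64/512 + 128/512 + 16/512 + 64/512 = 497/512 = 0.970703125.
Kraft's inequality requires Σ ≤ 1; here Σ = 0.970703125 ≤ 1, so such a prefix code exists.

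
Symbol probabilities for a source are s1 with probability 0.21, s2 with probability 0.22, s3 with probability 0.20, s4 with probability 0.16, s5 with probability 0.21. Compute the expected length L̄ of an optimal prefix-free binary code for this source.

Repeatedly combine the two least-probable nodes; the expected code length is the sum of the merged weights.
merge 4/25 + 1/5 → 9/25
merge 21/100 + 21/100 → 21/50
merge 11/50 + 9/25 → 29/50
merge 21/50 + 29/50 → 1
L = 9/25 + 21/50 + 29/50 + 1 = 59/25 = 2.36 bits/symbol.

2.36 bits/symbol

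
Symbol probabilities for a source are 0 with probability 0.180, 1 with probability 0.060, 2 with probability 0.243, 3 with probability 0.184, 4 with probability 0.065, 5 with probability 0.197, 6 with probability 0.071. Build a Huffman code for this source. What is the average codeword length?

2.685 bits/symbol

Repeatedly combine the two least-probable nodes; the expected code length is the sum of the merged weights.
merge 3/50 + 13/200 → 1/8
merge 71/1000 + 1/8 → 49/250
merge 9/50 + 23/125 → 91/250
merge 49/250 + 197/1000 → 393/1000
merge 243/1000 + 91/250 → 607/1000
merge 393/1000 + 607/1000 → 1
L = 1/8 + 49/250 + 91/250 + 393/1000 + 607/1000 + 1 = 537/200 = 2.685 bits/symbol.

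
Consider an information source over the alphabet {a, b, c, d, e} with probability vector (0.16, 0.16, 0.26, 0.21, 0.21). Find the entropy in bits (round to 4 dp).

H = −Σ pᵢ log₂ pᵢ.
−0.16·log₂(0.16) = 0.4230
−0.16·log₂(0.16) = 0.4230
−0.26·log₂(0.26) = 0.5053
−0.21·log₂(0.21) = 0.4728
−0.21·log₂(0.21) = 0.4728
Sum ≈ 2.2970 → 2.2970 bits.

2.2970 bits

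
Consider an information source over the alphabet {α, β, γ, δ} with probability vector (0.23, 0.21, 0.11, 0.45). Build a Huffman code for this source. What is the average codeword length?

Repeatedly combine the two least-probable nodes; the expected code length is the sum of the merged weights.
merge 11/100 + 21/100 → 8/25
merge 23/100 + 8/25 → 11/20
merge 9/20 + 11/20 → 1
L = 8/25 + 11/20 + 1 = 187/100 = 1.87 bits/symbol.

1.87 bits/symbol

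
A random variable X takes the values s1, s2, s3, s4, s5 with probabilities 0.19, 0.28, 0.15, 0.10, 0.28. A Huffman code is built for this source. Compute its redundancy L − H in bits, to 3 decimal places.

Entropy H = −Σ p log₂ p ≈ 2.2264 bits.
Huffman merges: 1/10+3/20→1/4; 19/100+1/4→11/25; 7/25+7/25→14/25; 11/25+14/25→1. L = 9/4 ≈ 2.2500.
L − H = 2.2500 − 2.2264 = 0.024 bits.

0.024 bits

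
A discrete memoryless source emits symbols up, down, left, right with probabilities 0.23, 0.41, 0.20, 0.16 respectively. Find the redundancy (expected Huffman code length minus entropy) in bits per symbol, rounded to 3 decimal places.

Entropy H = −Σ p log₂ p ≈ 1.9025 bits.
Huffman merges: 4/25+1/5→9/25; 23/100+9/25→59/100; 41/100+59/100→1. L = 39/20 ≈ 1.9500.
L − H = 1.9500 − 1.9025 = 0.048 bits.

0.048 bits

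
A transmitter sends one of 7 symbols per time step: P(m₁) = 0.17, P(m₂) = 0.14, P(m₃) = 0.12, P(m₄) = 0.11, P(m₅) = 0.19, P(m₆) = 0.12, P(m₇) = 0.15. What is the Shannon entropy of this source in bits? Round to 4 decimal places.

H = −Σ pᵢ log₂ pᵢ.
−0.17·log₂(0.17) = 0.4346
−0.14·log₂(0.14) = 0.3971
−0.12·log₂(0.12) = 0.3671
−0.11·log₂(0.11) = 0.3503
−0.19·log₂(0.19) = 0.4552
−0.12·log₂(0.12) = 0.3671
−0.15·log₂(0.15) = 0.4105
Sum ≈ 2.7819 → 2.7819 bits.

2.7819 bits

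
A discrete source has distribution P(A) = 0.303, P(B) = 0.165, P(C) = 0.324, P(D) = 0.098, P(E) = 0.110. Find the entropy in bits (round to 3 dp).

H = −Σ pᵢ log₂ pᵢ.
−0.303·log₂(0.303) = 0.5220
−0.165·log₂(0.165) = 0.4289
−0.324·log₂(0.324) = 0.5268
−0.098·log₂(0.098) = 0.3284
−0.110·log₂(0.110) = 0.3503
Sum ≈ 2.1564 → 2.156 bits.

2.156 bits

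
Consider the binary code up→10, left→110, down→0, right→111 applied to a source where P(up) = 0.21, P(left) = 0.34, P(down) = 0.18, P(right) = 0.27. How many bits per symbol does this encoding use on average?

L̄ = Σ pᵢ·ℓᵢ = 0.21·2 + 0.34·3 + 0.18·1 + 0.27·3 = 2.43 bits/symbol.

2.43 bits/symbol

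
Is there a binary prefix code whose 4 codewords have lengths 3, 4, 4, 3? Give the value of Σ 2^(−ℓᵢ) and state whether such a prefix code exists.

With common denominator 2^4 = 16: Σ 2^(−ℓᵢ) = 2/16 + 1/16 + 1/16 + 2/16 = 6/16 = 0.375.
Kraft's inequality requires Σ ≤ 1; here Σ = 0.375 ≤ 1, so such a prefix code exists.

0.375; yes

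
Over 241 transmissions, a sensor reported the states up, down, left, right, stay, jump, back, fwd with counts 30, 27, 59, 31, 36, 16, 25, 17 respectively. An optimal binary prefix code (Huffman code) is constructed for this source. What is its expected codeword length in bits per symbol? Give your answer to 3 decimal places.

Probabilities are the counts divided by 241.
Repeatedly combine the two least-probable nodes; the expected code length is the sum of the merged weights.
merge 16/241 + 17/241 → 33/241
merge 25/241 + 27/241 → 52/241
merge 30/241 + 31/241 → 61/241
merge 33/241 + 36/241 → 69/241
merge 52/241 + 59/241 → 111/241
merge 61/241 + 69/241 → 130/241
merge 111/241 + 130/241 → 1
L = 33/241 + 52/241 + 61/241 + 69/241 + 111/241 + 130/241 + 1 = 697/241 ≈ 2.892 bits/symbol.

2.892 bits/symbol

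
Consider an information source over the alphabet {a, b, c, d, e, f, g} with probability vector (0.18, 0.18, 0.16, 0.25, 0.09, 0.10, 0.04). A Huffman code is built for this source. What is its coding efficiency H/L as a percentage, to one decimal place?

97.9%

Entropy H = −Σ p log₂ p ≈ 2.6442 bits.
Huffman merges: 1/25+9/100→13/100; 1/10+13/100→23/100; 4/25+9/50→17/50; 9/50+23/100→41/100; 1/4+17/50→59/100; 41/100+59/100→1. L = 27/10 ≈ 2.7000.
Efficiency = H/L = 2.6442/2.7000 = 97.9%.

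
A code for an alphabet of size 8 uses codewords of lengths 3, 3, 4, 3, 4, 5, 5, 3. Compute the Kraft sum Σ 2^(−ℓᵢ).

With common denominator 2^5 = 32: Σ 2^(−ℓᵢ) = 4/32 + 4/32 + 2/32 + 4/32 + 2/32 + 1/32 + 1/32 + 4/32 = 22/32 = 0.6875.

0.6875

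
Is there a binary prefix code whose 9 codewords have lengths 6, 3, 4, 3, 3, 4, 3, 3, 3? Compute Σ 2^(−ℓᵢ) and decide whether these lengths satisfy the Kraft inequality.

With common denominator 2^6 = 64: Σ 2^(−ℓᵢ) = 1/64 + 8/64 + 4/64 + 8/64 + 8/64 + 4/64 + 8/64 + 8/64 + 8/64 = 57/64 = 0.890625.
Kraft's inequality requires Σ ≤ 1; here Σ = 0.890625 ≤ 1, so such a prefix code exists.

0.890625; yes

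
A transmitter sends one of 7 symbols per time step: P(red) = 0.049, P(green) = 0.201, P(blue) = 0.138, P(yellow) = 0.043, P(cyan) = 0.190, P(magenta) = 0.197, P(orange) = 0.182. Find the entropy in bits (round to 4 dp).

2.6323 bits

H = −Σ pᵢ log₂ pᵢ.
−0.049·log₂(0.049) = 0.2132
−0.201·log₂(0.201) = 0.4653
−0.138·log₂(0.138) = 0.3943
−0.043·log₂(0.043) = 0.1952
−0.190·log₂(0.190) = 0.4552
−0.197·log₂(0.197) = 0.4617
−0.182·log₂(0.182) = 0.4474
Sum ≈ 2.6323 → 2.6323 bits.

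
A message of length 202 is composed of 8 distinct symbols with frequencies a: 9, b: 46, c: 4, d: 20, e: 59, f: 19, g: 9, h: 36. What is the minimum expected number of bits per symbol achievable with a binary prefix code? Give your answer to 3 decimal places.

2.653 bits/symbol

Probabilities are the counts divided by 202.
Repeatedly combine the two least-probable nodes; the expected code length is the sum of the merged weights.
merge 2/101 + 9/202 → 13/202
merge 9/202 + 13/202 → 11/101
merge 19/202 + 10/101 → 39/202
merge 11/101 + 18/101 → 29/101
merge 39/202 + 23/101 → 85/202
merge 29/101 + 59/202 → 117/202
merge 85/202 + 117/202 → 1
L = 13/202 + 11/101 + 39/202 + 29/101 + 85/202 + 117/202 + 1 = 268/101 ≈ 2.653 bits/symbol.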